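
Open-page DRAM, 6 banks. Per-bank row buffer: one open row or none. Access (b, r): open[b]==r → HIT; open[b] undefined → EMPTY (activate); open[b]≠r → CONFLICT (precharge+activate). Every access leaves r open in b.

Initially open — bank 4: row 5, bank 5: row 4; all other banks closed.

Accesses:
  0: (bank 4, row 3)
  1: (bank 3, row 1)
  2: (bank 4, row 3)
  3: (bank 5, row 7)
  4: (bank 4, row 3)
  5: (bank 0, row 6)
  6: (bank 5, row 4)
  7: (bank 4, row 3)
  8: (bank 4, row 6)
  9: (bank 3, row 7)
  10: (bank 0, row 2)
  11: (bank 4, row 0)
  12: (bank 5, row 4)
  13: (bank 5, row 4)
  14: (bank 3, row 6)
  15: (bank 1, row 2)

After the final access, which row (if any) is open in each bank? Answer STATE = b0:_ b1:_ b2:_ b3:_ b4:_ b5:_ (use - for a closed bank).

STATE = b0:2 b1:2 b2:- b3:6 b4:0 b5:4

#0 (4,3) C  (was 5)
#1 (3,1) E
#2 (4,3) H  (was 3)
#3 (5,7) C  (was 4)
#4 (4,3) H  (was 3)
#5 (0,6) E
#6 (5,4) C  (was 7)
#7 (4,3) H  (was 3)
#8 (4,6) C  (was 3)
#9 (3,7) C  (was 1)
#10 (0,2) C  (was 6)
#11 (4,0) C  (was 6)
#12 (5,4) H  (was 4)
#13 (5,4) H  (was 4)
#14 (3,6) C  (was 7)
#15 (1,2) E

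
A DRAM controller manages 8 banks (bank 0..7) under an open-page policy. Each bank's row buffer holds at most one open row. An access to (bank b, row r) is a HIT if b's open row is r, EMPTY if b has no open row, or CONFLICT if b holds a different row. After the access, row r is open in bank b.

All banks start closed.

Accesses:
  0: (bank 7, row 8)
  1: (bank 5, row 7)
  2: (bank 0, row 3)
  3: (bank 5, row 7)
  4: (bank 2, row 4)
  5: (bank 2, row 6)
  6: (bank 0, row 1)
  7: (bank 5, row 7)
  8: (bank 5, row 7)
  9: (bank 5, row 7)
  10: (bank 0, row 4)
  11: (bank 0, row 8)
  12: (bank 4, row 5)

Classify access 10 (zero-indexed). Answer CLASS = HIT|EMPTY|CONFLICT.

CLASS = CONFLICT

0: bank 7 row 8 — prev None → EMPTY
1: bank 5 row 7 — prev None → EMPTY
2: bank 0 row 3 — prev None → EMPTY
3: bank 5 row 7 — prev 7 → HIT
4: bank 2 row 4 — prev None → EMPTY
5: bank 2 row 6 — prev 4 → CONFLICT
6: bank 0 row 1 — prev 3 → CONFLICT
7: bank 5 row 7 — prev 7 → HIT
8: bank 5 row 7 — prev 7 → HIT
9: bank 5 row 7 — prev 7 → HIT
10: bank 0 row 4 — prev 1 → CONFLICT
11: bank 0 row 8 — prev 4 → CONFLICT
12: bank 4 row 5 — prev None → EMPTY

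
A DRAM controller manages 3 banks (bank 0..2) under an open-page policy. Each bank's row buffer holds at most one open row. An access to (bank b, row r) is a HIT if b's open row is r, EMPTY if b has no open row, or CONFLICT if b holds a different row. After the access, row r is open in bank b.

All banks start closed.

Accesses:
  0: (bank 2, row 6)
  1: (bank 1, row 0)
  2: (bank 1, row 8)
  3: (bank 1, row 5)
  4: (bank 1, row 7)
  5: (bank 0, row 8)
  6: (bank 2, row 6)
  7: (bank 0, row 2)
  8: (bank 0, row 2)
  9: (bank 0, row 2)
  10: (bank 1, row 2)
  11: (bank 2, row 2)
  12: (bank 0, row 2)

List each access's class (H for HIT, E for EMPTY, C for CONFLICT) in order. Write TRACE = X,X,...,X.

step 0: bank2 None->6 [EMPTY]
step 1: bank1 None->0 [EMPTY]
step 2: bank1 0->8 [CONFLICT]
step 3: bank1 8->5 [CONFLICT]
step 4: bank1 5->7 [CONFLICT]
step 5: bank0 None->8 [EMPTY]
step 6: bank2 6->6 [HIT]
step 7: bank0 8->2 [CONFLICT]
step 8: bank0 2->2 [HIT]
step 9: bank0 2->2 [HIT]
step 10: bank1 7->2 [CONFLICT]
step 11: bank2 6->2 [CONFLICT]
step 12: bank0 2->2 [HIT]

TRACE = E,E,C,C,C,E,H,C,H,H,C,C,H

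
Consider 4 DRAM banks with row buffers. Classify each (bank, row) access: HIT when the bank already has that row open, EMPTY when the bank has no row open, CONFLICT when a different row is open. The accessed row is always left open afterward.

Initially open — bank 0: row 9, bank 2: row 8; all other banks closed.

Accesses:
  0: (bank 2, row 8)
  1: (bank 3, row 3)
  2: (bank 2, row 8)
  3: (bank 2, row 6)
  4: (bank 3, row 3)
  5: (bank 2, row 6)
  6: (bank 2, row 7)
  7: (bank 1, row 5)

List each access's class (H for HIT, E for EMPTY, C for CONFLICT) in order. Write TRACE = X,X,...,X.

TRACE = H,E,H,C,H,H,C,E

#0 (2,8) H  (was 8)
#1 (3,3) E
#2 (2,8) H  (was 8)
#3 (2,6) C  (was 8)
#4 (3,3) H  (was 3)
#5 (2,6) H  (was 6)
#6 (2,7) C  (was 6)
#7 (1,5) E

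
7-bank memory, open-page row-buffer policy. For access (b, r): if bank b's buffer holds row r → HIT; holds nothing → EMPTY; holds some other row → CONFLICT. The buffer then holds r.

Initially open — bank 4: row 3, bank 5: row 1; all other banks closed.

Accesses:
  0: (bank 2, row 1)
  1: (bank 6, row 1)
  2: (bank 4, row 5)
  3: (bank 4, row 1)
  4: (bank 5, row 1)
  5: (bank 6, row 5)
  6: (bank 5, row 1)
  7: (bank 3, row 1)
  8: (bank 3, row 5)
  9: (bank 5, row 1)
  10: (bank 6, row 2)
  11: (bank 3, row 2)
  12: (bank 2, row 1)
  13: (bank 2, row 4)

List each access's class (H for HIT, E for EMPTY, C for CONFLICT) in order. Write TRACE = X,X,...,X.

#0 (2,1) E
#1 (6,1) E
#2 (4,5) C  (was 3)
#3 (4,1) C  (was 5)
#4 (5,1) H  (was 1)
#5 (6,5) C  (was 1)
#6 (5,1) H  (was 1)
#7 (3,1) E
#8 (3,5) C  (was 1)
#9 (5,1) H  (was 1)
#10 (6,2) C  (was 5)
#11 (3,2) C  (was 5)
#12 (2,1) H  (was 1)
#13 (2,4) C  (was 1)

TRACE = E,E,C,C,H,C,H,E,C,H,C,C,H,C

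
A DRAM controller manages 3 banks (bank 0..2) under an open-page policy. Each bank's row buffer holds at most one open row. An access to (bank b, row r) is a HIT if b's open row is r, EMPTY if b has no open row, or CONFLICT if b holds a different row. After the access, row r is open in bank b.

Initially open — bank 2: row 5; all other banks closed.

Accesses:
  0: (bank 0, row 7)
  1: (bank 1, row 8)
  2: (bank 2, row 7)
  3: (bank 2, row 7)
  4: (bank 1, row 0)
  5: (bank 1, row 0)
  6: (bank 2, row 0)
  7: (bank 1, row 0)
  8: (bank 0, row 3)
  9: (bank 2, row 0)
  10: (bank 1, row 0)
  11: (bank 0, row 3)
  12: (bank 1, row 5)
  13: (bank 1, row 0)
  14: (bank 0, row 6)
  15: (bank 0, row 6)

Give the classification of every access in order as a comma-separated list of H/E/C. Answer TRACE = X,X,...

TRACE = E,E,C,H,C,H,C,H,C,H,H,H,C,C,C,H

0: bank 0 row 7 — prev None → EMPTY
1: bank 1 row 8 — prev None → EMPTY
2: bank 2 row 7 — prev 5 → CONFLICT
3: bank 2 row 7 — prev 7 → HIT
4: bank 1 row 0 — prev 8 → CONFLICT
5: bank 1 row 0 — prev 0 → HIT
6: bank 2 row 0 — prev 7 → CONFLICT
7: bank 1 row 0 — prev 0 → HIT
8: bank 0 row 3 — prev 7 → CONFLICT
9: bank 2 row 0 — prev 0 → HIT
10: bank 1 row 0 — prev 0 → HIT
11: bank 0 row 3 — prev 3 → HIT
12: bank 1 row 5 — prev 0 → CONFLICT
13: bank 1 row 0 — prev 5 → CONFLICT
14: bank 0 row 6 — prev 3 → CONFLICT
15: bank 0 row 6 — prev 6 → HIT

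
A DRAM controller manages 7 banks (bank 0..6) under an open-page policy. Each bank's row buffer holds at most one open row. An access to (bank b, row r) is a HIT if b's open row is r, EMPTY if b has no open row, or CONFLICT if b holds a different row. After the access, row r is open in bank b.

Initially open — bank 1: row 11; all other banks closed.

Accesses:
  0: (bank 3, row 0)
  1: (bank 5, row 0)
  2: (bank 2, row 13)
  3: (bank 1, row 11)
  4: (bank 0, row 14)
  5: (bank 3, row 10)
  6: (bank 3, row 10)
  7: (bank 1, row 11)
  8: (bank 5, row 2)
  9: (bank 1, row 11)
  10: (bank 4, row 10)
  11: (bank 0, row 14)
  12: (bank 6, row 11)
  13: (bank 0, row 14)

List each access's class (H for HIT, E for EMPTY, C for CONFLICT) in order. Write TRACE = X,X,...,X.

step 0: bank3 None->0 [EMPTY]
step 1: bank5 None->0 [EMPTY]
step 2: bank2 None->13 [EMPTY]
step 3: bank1 11->11 [HIT]
step 4: bank0 None->14 [EMPTY]
step 5: bank3 0->10 [CONFLICT]
step 6: bank3 10->10 [HIT]
step 7: bank1 11->11 [HIT]
step 8: bank5 0->2 [CONFLICT]
step 9: bank1 11->11 [HIT]
step 10: bank4 None->10 [EMPTY]
step 11: bank0 14->14 [HIT]
step 12: bank6 None->11 [EMPTY]
step 13: bank0 14->14 [HIT]

TRACE = E,E,E,H,E,C,H,H,C,H,E,H,E,H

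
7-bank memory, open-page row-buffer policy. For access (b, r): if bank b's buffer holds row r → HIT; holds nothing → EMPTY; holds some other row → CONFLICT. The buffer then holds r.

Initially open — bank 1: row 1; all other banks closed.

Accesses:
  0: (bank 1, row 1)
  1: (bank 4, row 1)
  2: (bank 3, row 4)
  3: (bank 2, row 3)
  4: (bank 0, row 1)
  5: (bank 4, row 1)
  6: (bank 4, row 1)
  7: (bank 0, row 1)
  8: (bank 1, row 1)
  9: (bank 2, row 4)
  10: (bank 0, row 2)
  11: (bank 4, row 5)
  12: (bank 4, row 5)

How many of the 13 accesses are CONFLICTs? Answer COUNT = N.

COUNT = 3

  [0] b1 r1: had r1 ⇒ H
  [1] b4 r1: no row ⇒ E
  [2] b3 r4: no row ⇒ E
  [3] b2 r3: no row ⇒ E
  [4] b0 r1: no row ⇒ E
  [5] b4 r1: had r1 ⇒ H
  [6] b4 r1: had r1 ⇒ H
  [7] b0 r1: had r1 ⇒ H
  [8] b1 r1: had r1 ⇒ H
  [9] b2 r4: had r3 ⇒ C
  [10] b0 r2: had r1 ⇒ C
  [11] b4 r5: had r1 ⇒ C
  [12] b4 r5: had r5 ⇒ H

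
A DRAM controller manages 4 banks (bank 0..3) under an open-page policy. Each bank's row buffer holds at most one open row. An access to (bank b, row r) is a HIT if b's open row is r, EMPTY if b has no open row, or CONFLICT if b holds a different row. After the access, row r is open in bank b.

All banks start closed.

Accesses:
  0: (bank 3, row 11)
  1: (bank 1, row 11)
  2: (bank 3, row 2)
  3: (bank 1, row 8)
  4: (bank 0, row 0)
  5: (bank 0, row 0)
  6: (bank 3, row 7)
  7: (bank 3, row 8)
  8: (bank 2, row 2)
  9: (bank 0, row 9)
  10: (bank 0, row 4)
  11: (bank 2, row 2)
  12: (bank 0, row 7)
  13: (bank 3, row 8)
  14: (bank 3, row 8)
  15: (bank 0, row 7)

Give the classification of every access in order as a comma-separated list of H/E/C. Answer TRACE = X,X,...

TRACE = E,E,C,C,E,H,C,C,E,C,C,H,C,H,H,H

  [0] b3 r11: no row ⇒ E
  [1] b1 r11: no row ⇒ E
  [2] b3 r2: had r11 ⇒ C
  [3] b1 r8: had r11 ⇒ C
  [4] b0 r0: no row ⇒ E
  [5] b0 r0: had r0 ⇒ H
  [6] b3 r7: had r2 ⇒ C
  [7] b3 r8: had r7 ⇒ C
  [8] b2 r2: no row ⇒ E
  [9] b0 r9: had r0 ⇒ C
  [10] b0 r4: had r9 ⇒ C
  [11] b2 r2: had r2 ⇒ H
  [12] b0 r7: had r4 ⇒ C
  [13] b3 r8: had r8 ⇒ H
  [14] b3 r8: had r8 ⇒ H
  [15] b0 r7: had r7 ⇒ H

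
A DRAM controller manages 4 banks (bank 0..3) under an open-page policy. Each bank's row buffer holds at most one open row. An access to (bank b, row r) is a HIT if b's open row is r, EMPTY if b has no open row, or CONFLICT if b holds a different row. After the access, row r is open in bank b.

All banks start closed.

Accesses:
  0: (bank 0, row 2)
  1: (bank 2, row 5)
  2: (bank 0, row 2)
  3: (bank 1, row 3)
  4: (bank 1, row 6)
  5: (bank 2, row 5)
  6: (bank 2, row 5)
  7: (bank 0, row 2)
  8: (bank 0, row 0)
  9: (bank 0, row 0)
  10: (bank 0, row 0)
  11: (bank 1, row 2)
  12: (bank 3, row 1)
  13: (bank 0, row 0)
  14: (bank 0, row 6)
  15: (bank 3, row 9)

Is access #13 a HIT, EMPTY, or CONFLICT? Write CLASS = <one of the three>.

CLASS = HIT

#0 (0,2) E
#1 (2,5) E
#2 (0,2) H  (was 2)
#3 (1,3) E
#4 (1,6) C  (was 3)
#5 (2,5) H  (was 5)
#6 (2,5) H  (was 5)
#7 (0,2) H  (was 2)
#8 (0,0) C  (was 2)
#9 (0,0) H  (was 0)
#10 (0,0) H  (was 0)
#11 (1,2) C  (was 6)
#12 (3,1) E
#13 (0,0) H  (was 0)
#14 (0,6) C  (was 0)
#15 (3,9) C  (was 1)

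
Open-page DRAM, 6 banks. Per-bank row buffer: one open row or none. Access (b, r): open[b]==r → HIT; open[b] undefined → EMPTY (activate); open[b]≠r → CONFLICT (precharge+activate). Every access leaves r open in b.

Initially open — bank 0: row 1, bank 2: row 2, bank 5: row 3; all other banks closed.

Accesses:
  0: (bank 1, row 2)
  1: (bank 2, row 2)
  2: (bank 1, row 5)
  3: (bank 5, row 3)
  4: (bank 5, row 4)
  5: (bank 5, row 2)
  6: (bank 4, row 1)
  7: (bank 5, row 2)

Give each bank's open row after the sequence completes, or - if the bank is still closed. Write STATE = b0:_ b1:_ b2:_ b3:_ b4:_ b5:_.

  [0] b1 r2: no row ⇒ E
  [1] b2 r2: had r2 ⇒ H
  [2] b1 r5: had r2 ⇒ C
  [3] b5 r3: had r3 ⇒ H
  [4] b5 r4: had r3 ⇒ C
  [5] b5 r2: had r4 ⇒ C
  [6] b4 r1: no row ⇒ E
  [7] b5 r2: had r2 ⇒ H

STATE = b0:1 b1:5 b2:2 b3:- b4:1 b5:2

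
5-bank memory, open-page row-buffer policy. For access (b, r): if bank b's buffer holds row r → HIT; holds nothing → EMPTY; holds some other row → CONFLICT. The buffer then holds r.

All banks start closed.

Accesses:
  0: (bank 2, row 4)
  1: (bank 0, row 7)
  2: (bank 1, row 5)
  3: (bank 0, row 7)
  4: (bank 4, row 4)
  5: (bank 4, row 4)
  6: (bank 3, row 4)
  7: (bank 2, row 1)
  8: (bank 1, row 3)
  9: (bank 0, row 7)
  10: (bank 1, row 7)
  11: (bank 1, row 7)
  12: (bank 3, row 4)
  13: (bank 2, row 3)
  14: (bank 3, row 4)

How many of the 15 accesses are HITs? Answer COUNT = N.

COUNT = 6

step 0: bank2 None->4 [EMPTY]
step 1: bank0 None->7 [EMPTY]
step 2: bank1 None->5 [EMPTY]
step 3: bank0 7->7 [HIT]
step 4: bank4 None->4 [EMPTY]
step 5: bank4 4->4 [HIT]
step 6: bank3 None->4 [EMPTY]
step 7: bank2 4->1 [CONFLICT]
step 8: bank1 5->3 [CONFLICT]
step 9: bank0 7->7 [HIT]
step 10: bank1 3->7 [CONFLICT]
step 11: bank1 7->7 [HIT]
step 12: bank3 4->4 [HIT]
step 13: bank2 1->3 [CONFLICT]
step 14: bank3 4->4 [HIT]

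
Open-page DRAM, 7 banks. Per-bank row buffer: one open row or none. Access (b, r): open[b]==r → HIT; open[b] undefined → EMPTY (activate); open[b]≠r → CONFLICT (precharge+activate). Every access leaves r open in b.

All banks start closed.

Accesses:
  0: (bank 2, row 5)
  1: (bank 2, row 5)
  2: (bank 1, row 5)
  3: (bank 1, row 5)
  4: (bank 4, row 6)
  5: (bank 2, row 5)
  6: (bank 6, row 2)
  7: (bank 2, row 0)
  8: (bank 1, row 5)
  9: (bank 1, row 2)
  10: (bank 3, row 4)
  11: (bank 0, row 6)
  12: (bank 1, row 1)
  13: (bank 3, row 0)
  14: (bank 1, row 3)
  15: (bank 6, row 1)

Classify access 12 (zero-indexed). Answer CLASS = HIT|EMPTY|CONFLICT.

CLASS = CONFLICT

0: bank 2 row 5 — prev None → EMPTY
1: bank 2 row 5 — prev 5 → HIT
2: bank 1 row 5 — prev None → EMPTY
3: bank 1 row 5 — prev 5 → HIT
4: bank 4 row 6 — prev None → EMPTY
5: bank 2 row 5 — prev 5 → HIT
6: bank 6 row 2 — prev None → EMPTY
7: bank 2 row 0 — prev 5 → CONFLICT
8: bank 1 row 5 — prev 5 → HIT
9: bank 1 row 2 — prev 5 → CONFLICT
10: bank 3 row 4 — prev None → EMPTY
11: bank 0 row 6 — prev None → EMPTY
12: bank 1 row 1 — prev 2 → CONFLICT
13: bank 3 row 0 — prev 4 → CONFLICT
14: bank 1 row 3 — prev 1 → CONFLICT
15: bank 6 row 1 — prev 2 → CONFLICT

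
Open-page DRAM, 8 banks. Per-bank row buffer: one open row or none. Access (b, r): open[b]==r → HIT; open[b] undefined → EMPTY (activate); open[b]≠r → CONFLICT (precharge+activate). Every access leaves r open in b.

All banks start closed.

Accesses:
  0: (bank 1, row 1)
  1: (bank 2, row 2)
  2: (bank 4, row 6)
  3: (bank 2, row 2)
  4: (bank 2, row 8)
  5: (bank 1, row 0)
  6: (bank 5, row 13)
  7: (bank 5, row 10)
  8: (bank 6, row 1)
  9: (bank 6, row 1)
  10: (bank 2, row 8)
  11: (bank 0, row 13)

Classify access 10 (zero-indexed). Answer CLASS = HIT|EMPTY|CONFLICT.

CLASS = HIT

  [0] b1 r1: no row ⇒ E
  [1] b2 r2: no row ⇒ E
  [2] b4 r6: no row ⇒ E
  [3] b2 r2: had r2 ⇒ H
  [4] b2 r8: had r2 ⇒ C
  [5] b1 r0: had r1 ⇒ C
  [6] b5 r13: no row ⇒ E
  [7] b5 r10: had r13 ⇒ C
  [8] b6 r1: no row ⇒ E
  [9] b6 r1: had r1 ⇒ H
  [10] b2 r8: had r8 ⇒ H
  [11] b0 r13: no row ⇒ E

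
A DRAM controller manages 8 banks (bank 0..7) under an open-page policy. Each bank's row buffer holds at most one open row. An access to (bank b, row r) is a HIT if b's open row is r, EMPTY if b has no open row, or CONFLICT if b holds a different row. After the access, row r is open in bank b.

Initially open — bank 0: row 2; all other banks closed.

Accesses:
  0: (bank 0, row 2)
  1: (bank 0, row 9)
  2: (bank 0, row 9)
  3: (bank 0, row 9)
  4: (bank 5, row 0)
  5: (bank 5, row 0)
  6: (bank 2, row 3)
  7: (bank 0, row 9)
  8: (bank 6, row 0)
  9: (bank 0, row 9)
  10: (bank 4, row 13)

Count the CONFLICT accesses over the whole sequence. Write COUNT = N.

COUNT = 1

#0 (0,2) H  (was 2)
#1 (0,9) C  (was 2)
#2 (0,9) H  (was 9)
#3 (0,9) H  (was 9)
#4 (5,0) E
#5 (5,0) H  (was 0)
#6 (2,3) E
#7 (0,9) H  (was 9)
#8 (6,0) E
#9 (0,9) H  (was 9)
#10 (4,13) E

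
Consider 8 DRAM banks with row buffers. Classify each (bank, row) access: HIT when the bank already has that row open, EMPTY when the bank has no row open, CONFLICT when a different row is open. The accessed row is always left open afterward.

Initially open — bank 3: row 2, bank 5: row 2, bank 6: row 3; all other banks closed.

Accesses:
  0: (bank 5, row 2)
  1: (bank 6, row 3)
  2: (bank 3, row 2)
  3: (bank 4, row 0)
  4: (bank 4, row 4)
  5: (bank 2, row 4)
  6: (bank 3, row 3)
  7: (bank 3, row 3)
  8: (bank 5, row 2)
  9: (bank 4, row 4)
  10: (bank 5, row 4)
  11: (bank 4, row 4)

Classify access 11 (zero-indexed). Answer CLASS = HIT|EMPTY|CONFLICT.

step 0: bank5 2->2 [HIT]
step 1: bank6 3->3 [HIT]
step 2: bank3 2->2 [HIT]
step 3: bank4 None->0 [EMPTY]
step 4: bank4 0->4 [CONFLICT]
step 5: bank2 None->4 [EMPTY]
step 6: bank3 2->3 [CONFLICT]
step 7: bank3 3->3 [HIT]
step 8: bank5 2->2 [HIT]
step 9: bank4 4->4 [HIT]
step 10: bank5 2->4 [CONFLICT]
step 11: bank4 4->4 [HIT]

CLASS = HIT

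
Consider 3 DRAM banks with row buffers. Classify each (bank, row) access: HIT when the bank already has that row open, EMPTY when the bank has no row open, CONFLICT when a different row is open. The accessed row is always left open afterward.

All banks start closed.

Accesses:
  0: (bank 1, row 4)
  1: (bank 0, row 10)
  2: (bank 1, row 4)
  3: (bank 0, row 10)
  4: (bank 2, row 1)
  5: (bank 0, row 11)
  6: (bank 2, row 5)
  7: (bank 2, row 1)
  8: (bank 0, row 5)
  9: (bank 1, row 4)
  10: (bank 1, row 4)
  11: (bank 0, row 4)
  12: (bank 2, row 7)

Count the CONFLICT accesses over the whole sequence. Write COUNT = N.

COUNT = 6

#0 (1,4) E
#1 (0,10) E
#2 (1,4) H  (was 4)
#3 (0,10) H  (was 10)
#4 (2,1) E
#5 (0,11) C  (was 10)
#6 (2,5) C  (was 1)
#7 (2,1) C  (was 5)
#8 (0,5) C  (was 11)
#9 (1,4) H  (was 4)
#10 (1,4) H  (was 4)
#11 (0,4) C  (was 5)
#12 (2,7) C  (was 1)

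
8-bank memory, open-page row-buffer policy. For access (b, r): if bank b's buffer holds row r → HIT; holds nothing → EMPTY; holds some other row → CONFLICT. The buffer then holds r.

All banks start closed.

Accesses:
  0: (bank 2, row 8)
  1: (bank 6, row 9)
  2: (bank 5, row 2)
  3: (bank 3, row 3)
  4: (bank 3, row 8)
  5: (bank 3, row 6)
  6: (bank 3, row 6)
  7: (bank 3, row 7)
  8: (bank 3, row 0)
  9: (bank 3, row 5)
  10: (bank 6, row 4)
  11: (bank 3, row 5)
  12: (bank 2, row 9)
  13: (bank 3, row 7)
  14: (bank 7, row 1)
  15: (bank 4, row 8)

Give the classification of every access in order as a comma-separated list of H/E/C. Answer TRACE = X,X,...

  [0] b2 r8: no row ⇒ E
  [1] b6 r9: no row ⇒ E
  [2] b5 r2: no row ⇒ E
  [3] b3 r3: no row ⇒ E
  [4] b3 r8: had r3 ⇒ C
  [5] b3 r6: had r8 ⇒ C
  [6] b3 r6: had r6 ⇒ H
  [7] b3 r7: had r6 ⇒ C
  [8] b3 r0: had r7 ⇒ C
  [9] b3 r5: had r0 ⇒ C
  [10] b6 r4: had r9 ⇒ C
  [11] b3 r5: had r5 ⇒ H
  [12] b2 r9: had r8 ⇒ C
  [13] b3 r7: had r5 ⇒ C
  [14] b7 r1: no row ⇒ E
  [15] b4 r8: no row ⇒ E

TRACE = E,E,E,E,C,C,H,C,C,C,C,H,C,C,E,E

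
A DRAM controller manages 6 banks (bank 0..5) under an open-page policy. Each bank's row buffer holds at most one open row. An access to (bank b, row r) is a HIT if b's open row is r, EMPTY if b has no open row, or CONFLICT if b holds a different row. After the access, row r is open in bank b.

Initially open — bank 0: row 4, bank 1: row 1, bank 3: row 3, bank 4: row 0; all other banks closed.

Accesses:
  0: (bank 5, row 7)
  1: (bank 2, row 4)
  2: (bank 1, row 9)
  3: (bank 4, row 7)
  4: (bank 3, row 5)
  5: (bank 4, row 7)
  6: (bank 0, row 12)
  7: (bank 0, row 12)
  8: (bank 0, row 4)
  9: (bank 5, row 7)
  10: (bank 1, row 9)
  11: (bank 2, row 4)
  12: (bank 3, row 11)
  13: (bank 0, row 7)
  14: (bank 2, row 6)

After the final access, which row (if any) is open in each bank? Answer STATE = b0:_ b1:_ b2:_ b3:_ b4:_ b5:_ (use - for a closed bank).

  [0] b5 r7: no row ⇒ E
  [1] b2 r4: no row ⇒ E
  [2] b1 r9: had r1 ⇒ C
  [3] b4 r7: had r0 ⇒ C
  [4] b3 r5: had r3 ⇒ C
  [5] b4 r7: had r7 ⇒ H
  [6] b0 r12: had r4 ⇒ C
  [7] b0 r12: had r12 ⇒ H
  [8] b0 r4: had r12 ⇒ C
  [9] b5 r7: had r7 ⇒ H
  [10] b1 r9: had r9 ⇒ H
  [11] b2 r4: had r4 ⇒ H
  [12] b3 r11: had r5 ⇒ C
  [13] b0 r7: had r4 ⇒ C
  [14] b2 r6: had r4 ⇒ C

STATE = b0:7 b1:9 b2:6 b3:11 b4:7 b5:7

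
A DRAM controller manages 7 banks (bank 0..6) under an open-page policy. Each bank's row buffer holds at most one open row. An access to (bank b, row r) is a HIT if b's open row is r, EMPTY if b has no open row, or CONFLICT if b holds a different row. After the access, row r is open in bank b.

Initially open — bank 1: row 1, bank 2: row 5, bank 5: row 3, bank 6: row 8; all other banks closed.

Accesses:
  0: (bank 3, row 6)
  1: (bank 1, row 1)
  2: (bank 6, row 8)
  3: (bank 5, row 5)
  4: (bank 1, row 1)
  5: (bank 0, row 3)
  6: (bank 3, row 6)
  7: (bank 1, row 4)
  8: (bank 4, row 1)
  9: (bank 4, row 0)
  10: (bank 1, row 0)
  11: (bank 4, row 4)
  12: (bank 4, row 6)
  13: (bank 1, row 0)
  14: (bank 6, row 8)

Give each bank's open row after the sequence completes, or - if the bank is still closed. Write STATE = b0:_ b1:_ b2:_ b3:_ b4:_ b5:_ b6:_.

step 0: bank3 None->6 [EMPTY]
step 1: bank1 1->1 [HIT]
step 2: bank6 8->8 [HIT]
step 3: bank5 3->5 [CONFLICT]
step 4: bank1 1->1 [HIT]
step 5: bank0 None->3 [EMPTY]
step 6: bank3 6->6 [HIT]
step 7: bank1 1->4 [CONFLICT]
step 8: bank4 None->1 [EMPTY]
step 9: bank4 1->0 [CONFLICT]
step 10: bank1 4->0 [CONFLICT]
step 11: bank4 0->4 [CONFLICT]
step 12: bank4 4->6 [CONFLICT]
step 13: bank1 0->0 [HIT]
step 14: bank6 8->8 [HIT]

STATE = b0:3 b1:0 b2:5 b3:6 b4:6 b5:5 b6:8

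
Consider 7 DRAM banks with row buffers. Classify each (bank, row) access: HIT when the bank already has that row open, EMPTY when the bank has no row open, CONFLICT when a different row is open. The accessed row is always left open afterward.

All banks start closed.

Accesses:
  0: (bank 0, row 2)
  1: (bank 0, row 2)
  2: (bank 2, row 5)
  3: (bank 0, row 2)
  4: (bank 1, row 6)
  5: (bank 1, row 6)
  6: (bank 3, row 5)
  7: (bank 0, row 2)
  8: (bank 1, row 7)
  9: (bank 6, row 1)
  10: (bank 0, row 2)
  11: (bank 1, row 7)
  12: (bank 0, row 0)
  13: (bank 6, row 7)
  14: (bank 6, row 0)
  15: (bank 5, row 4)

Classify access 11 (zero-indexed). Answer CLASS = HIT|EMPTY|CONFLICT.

  [0] b0 r2: no row ⇒ E
  [1] b0 r2: had r2 ⇒ H
  [2] b2 r5: no row ⇒ E
  [3] b0 r2: had r2 ⇒ H
  [4] b1 r6: no row ⇒ E
  [5] b1 r6: had r6 ⇒ H
  [6] b3 r5: no row ⇒ E
  [7] b0 r2: had r2 ⇒ H
  [8] b1 r7: had r6 ⇒ C
  [9] b6 r1: no row ⇒ E
  [10] b0 r2: had r2 ⇒ H
  [11] b1 r7: had r7 ⇒ H
  [12] b0 r0: had r2 ⇒ C
  [13] b6 r7: had r1 ⇒ C
  [14] b6 r0: had r7 ⇒ C
  [15] b5 r4: no row ⇒ E

CLASS = HIT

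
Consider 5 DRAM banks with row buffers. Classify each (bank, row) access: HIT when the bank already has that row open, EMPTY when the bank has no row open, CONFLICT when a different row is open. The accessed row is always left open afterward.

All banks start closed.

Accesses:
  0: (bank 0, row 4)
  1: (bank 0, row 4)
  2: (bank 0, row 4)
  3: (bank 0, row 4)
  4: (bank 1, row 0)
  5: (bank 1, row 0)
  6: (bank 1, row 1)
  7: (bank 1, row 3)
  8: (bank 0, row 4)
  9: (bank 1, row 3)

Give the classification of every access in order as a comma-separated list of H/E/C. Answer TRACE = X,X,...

0: bank 0 row 4 — prev None → EMPTY
1: bank 0 row 4 — prev 4 → HIT
2: bank 0 row 4 — prev 4 → HIT
3: bank 0 row 4 — prev 4 → HIT
4: bank 1 row 0 — prev None → EMPTY
5: bank 1 row 0 — prev 0 → HIT
6: bank 1 row 1 — prev 0 → CONFLICT
7: bank 1 row 3 — prev 1 → CONFLICT
8: bank 0 row 4 — prev 4 → HIT
9: bank 1 row 3 — prev 3 → HIT

TRACE = E,H,H,H,E,H,C,C,H,H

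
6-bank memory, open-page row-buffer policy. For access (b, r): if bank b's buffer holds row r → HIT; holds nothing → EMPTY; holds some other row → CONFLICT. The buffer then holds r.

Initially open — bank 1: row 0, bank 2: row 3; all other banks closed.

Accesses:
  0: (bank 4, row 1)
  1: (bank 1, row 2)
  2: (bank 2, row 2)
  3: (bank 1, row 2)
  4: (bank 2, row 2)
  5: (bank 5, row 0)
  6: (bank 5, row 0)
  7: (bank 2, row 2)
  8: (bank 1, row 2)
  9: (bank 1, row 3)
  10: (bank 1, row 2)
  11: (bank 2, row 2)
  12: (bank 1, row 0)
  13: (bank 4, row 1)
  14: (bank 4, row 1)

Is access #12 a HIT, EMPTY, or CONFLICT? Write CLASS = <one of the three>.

CLASS = CONFLICT

#0 (4,1) E
#1 (1,2) C  (was 0)
#2 (2,2) C  (was 3)
#3 (1,2) H  (was 2)
#4 (2,2) H  (was 2)
#5 (5,0) E
#6 (5,0) H  (was 0)
#7 (2,2) H  (was 2)
#8 (1,2) H  (was 2)
#9 (1,3) C  (was 2)
#10 (1,2) C  (was 3)
#11 (2,2) H  (was 2)
#12 (1,0) C  (was 2)
#13 (4,1) H  (was 1)
#14 (4,1) H  (was 1)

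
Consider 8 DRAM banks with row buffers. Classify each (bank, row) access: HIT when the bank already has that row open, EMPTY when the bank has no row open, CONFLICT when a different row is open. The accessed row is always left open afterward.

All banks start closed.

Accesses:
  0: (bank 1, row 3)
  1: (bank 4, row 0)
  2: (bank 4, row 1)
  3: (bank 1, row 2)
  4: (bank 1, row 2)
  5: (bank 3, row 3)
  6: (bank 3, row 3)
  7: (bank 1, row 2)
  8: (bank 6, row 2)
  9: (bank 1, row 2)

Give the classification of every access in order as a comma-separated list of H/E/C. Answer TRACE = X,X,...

TRACE = E,E,C,C,H,E,H,H,E,H

0: bank 1 row 3 — prev None → EMPTY
1: bank 4 row 0 — prev None → EMPTY
2: bank 4 row 1 — prev 0 → CONFLICT
3: bank 1 row 2 — prev 3 → CONFLICT
4: bank 1 row 2 — prev 2 → HIT
5: bank 3 row 3 — prev None → EMPTY
6: bank 3 row 3 — prev 3 → HIT
7: bank 1 row 2 — prev 2 → HIT
8: bank 6 row 2 — prev None → EMPTY
9: bank 1 row 2 — prev 2 → HIT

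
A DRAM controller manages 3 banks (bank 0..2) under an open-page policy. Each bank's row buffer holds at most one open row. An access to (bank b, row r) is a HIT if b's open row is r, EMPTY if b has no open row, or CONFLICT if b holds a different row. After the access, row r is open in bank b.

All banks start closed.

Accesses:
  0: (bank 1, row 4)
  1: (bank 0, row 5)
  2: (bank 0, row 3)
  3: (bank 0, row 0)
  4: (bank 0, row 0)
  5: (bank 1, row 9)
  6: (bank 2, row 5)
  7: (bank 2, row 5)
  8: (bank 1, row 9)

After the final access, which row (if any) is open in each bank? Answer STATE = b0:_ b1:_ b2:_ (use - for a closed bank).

STATE = b0:0 b1:9 b2:5

  [0] b1 r4: no row ⇒ E
  [1] b0 r5: no row ⇒ E
  [2] b0 r3: had r5 ⇒ C
  [3] b0 r0: had r3 ⇒ C
  [4] b0 r0: had r0 ⇒ H
  [5] b1 r9: had r4 ⇒ C
  [6] b2 r5: no row ⇒ E
  [7] b2 r5: had r5 ⇒ H
  [8] b1 r9: had r9 ⇒ H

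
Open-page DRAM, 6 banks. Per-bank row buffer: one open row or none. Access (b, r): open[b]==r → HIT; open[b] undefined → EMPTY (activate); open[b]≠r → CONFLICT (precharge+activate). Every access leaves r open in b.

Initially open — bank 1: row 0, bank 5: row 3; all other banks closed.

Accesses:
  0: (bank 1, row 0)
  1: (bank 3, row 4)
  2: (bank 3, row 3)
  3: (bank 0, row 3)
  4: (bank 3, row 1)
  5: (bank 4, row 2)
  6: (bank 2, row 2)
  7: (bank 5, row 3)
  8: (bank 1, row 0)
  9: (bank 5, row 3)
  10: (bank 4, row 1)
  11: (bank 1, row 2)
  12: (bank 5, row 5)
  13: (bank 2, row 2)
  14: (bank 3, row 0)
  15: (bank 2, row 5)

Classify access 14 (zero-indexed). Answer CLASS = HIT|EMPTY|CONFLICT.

CLASS = CONFLICT

#0 (1,0) H  (was 0)
#1 (3,4) E
#2 (3,3) C  (was 4)
#3 (0,3) E
#4 (3,1) C  (was 3)
#5 (4,2) E
#6 (2,2) E
#7 (5,3) H  (was 3)
#8 (1,0) H  (was 0)
#9 (5,3) H  (was 3)
#10 (4,1) C  (was 2)
#11 (1,2) C  (was 0)
#12 (5,5) C  (was 3)
#13 (2,2) H  (was 2)
#14 (3,0) C  (was 1)
#15 (2,5) C  (was 2)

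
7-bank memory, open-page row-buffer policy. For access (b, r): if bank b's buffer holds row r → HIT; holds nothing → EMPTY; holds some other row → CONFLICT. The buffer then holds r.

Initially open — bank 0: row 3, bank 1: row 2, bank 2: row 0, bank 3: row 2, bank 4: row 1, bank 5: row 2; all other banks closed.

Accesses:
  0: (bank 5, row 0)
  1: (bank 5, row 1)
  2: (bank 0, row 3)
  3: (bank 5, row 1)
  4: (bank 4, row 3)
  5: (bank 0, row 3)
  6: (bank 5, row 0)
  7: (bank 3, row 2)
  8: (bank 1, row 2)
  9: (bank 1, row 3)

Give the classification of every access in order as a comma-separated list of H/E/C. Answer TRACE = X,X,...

#0 (5,0) C  (was 2)
#1 (5,1) C  (was 0)
#2 (0,3) H  (was 3)
#3 (5,1) H  (was 1)
#4 (4,3) C  (was 1)
#5 (0,3) H  (was 3)
#6 (5,0) C  (was 1)
#7 (3,2) H  (was 2)
#8 (1,2) H  (was 2)
#9 (1,3) C  (was 2)

TRACE = C,C,H,H,C,H,C,H,H,C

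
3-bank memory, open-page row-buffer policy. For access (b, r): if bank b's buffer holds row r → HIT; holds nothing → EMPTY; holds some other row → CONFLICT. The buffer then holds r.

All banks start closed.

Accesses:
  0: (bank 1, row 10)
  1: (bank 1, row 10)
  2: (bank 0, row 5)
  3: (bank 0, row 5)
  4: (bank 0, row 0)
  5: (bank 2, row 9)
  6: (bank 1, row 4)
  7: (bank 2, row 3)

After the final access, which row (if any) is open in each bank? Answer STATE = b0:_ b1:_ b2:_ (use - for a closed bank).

STATE = b0:0 b1:4 b2:3

  [0] b1 r10: no row ⇒ E
  [1] b1 r10: had r10 ⇒ H
  [2] b0 r5: no row ⇒ E
  [3] b0 r5: had r5 ⇒ H
  [4] b0 r0: had r5 ⇒ C
  [5] b2 r9: no row ⇒ E
  [6] b1 r4: had r10 ⇒ C
  [7] b2 r3: had r9 ⇒ C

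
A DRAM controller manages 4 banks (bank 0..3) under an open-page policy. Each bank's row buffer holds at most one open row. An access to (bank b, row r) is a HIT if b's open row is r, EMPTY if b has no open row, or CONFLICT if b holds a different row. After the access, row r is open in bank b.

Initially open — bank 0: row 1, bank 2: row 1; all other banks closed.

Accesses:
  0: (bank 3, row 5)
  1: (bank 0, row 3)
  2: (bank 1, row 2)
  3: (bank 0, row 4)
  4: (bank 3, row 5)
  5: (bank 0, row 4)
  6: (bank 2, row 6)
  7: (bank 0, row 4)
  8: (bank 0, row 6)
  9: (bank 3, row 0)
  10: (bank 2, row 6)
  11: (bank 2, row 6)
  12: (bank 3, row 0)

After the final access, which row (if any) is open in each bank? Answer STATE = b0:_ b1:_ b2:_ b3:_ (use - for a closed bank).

STATE = b0:6 b1:2 b2:6 b3:0

#0 (3,5) E
#1 (0,3) C  (was 1)
#2 (1,2) E
#3 (0,4) C  (was 3)
#4 (3,5) H  (was 5)
#5 (0,4) H  (was 4)
#6 (2,6) C  (was 1)
#7 (0,4) H  (was 4)
#8 (0,6) C  (was 4)
#9 (3,0) C  (was 5)
#10 (2,6) H  (was 6)
#11 (2,6) H  (was 6)
#12 (3,0) H  (was 0)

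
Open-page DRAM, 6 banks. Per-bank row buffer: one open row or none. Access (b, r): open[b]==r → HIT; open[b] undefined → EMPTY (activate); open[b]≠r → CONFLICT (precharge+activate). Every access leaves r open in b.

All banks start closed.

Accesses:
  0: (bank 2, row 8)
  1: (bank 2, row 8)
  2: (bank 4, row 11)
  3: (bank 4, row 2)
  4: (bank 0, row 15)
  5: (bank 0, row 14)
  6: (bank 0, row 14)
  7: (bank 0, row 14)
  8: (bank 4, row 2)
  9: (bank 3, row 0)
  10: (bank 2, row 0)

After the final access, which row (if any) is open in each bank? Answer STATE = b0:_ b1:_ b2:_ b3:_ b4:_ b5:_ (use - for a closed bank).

STATE = b0:14 b1:- b2:0 b3:0 b4:2 b5:-

0: bank 2 row 8 — prev None → EMPTY
1: bank 2 row 8 — prev 8 → HIT
2: bank 4 row 11 — prev None → EMPTY
3: bank 4 row 2 — prev 11 → CONFLICT
4: bank 0 row 15 — prev None → EMPTY
5: bank 0 row 14 — prev 15 → CONFLICT
6: bank 0 row 14 — prev 14 → HIT
7: bank 0 row 14 — prev 14 → HIT
8: bank 4 row 2 — prev 2 → HIT
9: bank 3 row 0 — prev None → EMPTY
10: bank 2 row 0 — prev 8 → CONFLICT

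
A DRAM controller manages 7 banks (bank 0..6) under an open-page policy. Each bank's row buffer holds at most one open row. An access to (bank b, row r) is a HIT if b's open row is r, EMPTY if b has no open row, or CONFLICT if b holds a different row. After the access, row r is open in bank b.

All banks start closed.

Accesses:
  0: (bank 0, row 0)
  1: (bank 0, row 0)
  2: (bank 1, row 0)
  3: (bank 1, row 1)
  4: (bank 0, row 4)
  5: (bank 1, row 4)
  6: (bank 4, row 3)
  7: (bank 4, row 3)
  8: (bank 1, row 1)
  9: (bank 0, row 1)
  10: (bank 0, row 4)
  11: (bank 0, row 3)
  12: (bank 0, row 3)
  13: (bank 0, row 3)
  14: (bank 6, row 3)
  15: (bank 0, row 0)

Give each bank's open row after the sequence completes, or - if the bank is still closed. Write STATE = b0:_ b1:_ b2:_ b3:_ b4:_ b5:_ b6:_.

  [0] b0 r0: no row ⇒ E
  [1] b0 r0: had r0 ⇒ H
  [2] b1 r0: no row ⇒ E
  [3] b1 r1: had r0 ⇒ C
  [4] b0 r4: had r0 ⇒ C
  [5] b1 r4: had r1 ⇒ C
  [6] b4 r3: no row ⇒ E
  [7] b4 r3: had r3 ⇒ H
  [8] b1 r1: had r4 ⇒ C
  [9] b0 r1: had r4 ⇒ C
  [10] b0 r4: had r1 ⇒ C
  [11] b0 r3: had r4 ⇒ C
  [12] b0 r3: had r3 ⇒ H
  [13] b0 r3: had r3 ⇒ H
  [14] b6 r3: no row ⇒ E
  [15] b0 r0: had r3 ⇒ C

STATE = b0:0 b1:1 b2:- b3:- b4:3 b5:- b6:3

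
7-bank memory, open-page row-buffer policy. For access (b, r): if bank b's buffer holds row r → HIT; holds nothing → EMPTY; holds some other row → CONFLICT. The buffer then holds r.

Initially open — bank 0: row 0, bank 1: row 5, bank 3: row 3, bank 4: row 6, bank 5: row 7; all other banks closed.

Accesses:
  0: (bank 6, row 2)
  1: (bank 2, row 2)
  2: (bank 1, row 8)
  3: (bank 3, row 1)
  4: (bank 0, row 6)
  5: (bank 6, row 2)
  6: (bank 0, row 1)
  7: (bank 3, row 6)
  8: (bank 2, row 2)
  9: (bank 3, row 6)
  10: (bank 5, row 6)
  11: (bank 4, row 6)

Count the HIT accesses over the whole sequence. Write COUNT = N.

0: bank 6 row 2 — prev None → EMPTY
1: bank 2 row 2 — prev None → EMPTY
2: bank 1 row 8 — prev 5 → CONFLICT
3: bank 3 row 1 — prev 3 → CONFLICT
4: bank 0 row 6 — prev 0 → CONFLICT
5: bank 6 row 2 — prev 2 → HIT
6: bank 0 row 1 — prev 6 → CONFLICT
7: bank 3 row 6 — prev 1 → CONFLICT
8: bank 2 row 2 — prev 2 → HIT
9: bank 3 row 6 — prev 6 → HIT
10: bank 5 row 6 — prev 7 → CONFLICT
11: bank 4 row 6 — prev 6 → HIT

COUNT = 4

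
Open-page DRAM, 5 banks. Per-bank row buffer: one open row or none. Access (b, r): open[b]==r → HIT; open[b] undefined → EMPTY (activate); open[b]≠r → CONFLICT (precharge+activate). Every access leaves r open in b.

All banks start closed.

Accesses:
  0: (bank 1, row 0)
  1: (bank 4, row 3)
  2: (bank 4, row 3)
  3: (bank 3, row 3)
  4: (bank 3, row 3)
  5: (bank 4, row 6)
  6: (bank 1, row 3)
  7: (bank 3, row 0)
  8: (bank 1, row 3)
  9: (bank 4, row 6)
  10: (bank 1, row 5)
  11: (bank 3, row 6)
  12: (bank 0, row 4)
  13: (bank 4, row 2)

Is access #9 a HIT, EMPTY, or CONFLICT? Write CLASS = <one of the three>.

  [0] b1 r0: no row ⇒ E
  [1] b4 r3: no row ⇒ E
  [2] b4 r3: had r3 ⇒ H
  [3] b3 r3: no row ⇒ E
  [4] b3 r3: had r3 ⇒ H
  [5] b4 r6: had r3 ⇒ C
  [6] b1 r3: had r0 ⇒ C
  [7] b3 r0: had r3 ⇒ C
  [8] b1 r3: had r3 ⇒ H
  [9] b4 r6: had r6 ⇒ H
  [10] b1 r5: had r3 ⇒ C
  [11] b3 r6: had r0 ⇒ C
  [12] b0 r4: no row ⇒ E
  [13] b4 r2: had r6 ⇒ C

CLASS = HIT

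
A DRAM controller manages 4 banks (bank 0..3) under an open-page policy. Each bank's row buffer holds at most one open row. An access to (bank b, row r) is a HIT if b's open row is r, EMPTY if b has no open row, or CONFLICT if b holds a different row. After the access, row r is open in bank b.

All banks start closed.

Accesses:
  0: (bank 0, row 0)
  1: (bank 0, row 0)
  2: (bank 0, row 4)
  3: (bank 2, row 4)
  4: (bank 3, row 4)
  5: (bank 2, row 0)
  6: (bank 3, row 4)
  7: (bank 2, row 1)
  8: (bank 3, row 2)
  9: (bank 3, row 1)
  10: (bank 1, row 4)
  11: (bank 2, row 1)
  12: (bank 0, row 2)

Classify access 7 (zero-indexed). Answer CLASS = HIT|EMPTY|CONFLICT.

CLASS = CONFLICT

0: bank 0 row 0 — prev None → EMPTY
1: bank 0 row 0 — prev 0 → HIT
2: bank 0 row 4 — prev 0 → CONFLICT
3: bank 2 row 4 — prev None → EMPTY
4: bank 3 row 4 — prev None → EMPTY
5: bank 2 row 0 — prev 4 → CONFLICT
6: bank 3 row 4 — prev 4 → HIT
7: bank 2 row 1 — prev 0 → CONFLICT
8: bank 3 row 2 — prev 4 → CONFLICT
9: bank 3 row 1 — prev 2 → CONFLICT
10: bank 1 row 4 — prev None → EMPTY
11: bank 2 row 1 — prev 1 → HIT
12: bank 0 row 2 — prev 4 → CONFLICT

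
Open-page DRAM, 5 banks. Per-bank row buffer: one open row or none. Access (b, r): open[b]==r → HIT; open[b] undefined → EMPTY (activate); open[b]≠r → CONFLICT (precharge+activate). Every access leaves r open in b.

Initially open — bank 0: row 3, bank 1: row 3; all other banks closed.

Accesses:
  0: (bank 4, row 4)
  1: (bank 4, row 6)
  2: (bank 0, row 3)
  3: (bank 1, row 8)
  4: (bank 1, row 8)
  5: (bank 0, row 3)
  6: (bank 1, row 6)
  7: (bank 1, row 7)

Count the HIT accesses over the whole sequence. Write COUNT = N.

0: bank 4 row 4 — prev None → EMPTY
1: bank 4 row 6 — prev 4 → CONFLICT
2: bank 0 row 3 — prev 3 → HIT
3: bank 1 row 8 — prev 3 → CONFLICT
4: bank 1 row 8 — prev 8 → HIT
5: bank 0 row 3 — prev 3 → HIT
6: bank 1 row 6 — prev 8 → CONFLICT
7: bank 1 row 7 — prev 6 → CONFLICT

COUNT = 3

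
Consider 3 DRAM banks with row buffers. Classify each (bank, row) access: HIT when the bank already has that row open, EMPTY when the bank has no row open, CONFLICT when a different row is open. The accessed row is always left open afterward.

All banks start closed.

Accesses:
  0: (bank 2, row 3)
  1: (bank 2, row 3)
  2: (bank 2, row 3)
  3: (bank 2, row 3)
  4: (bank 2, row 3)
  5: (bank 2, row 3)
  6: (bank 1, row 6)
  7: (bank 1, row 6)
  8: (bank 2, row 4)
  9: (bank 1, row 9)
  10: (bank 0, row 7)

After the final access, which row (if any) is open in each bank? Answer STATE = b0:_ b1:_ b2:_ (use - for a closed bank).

STATE = b0:7 b1:9 b2:4

0: bank 2 row 3 — prev None → EMPTY
1: bank 2 row 3 — prev 3 → HIT
2: bank 2 row 3 — prev 3 → HIT
3: bank 2 row 3 — prev 3 → HIT
4: bank 2 row 3 — prev 3 → HIT
5: bank 2 row 3 — prev 3 → HIT
6: bank 1 row 6 — prev None → EMPTY
7: bank 1 row 6 — prev 6 → HIT
8: bank 2 row 4 — prev 3 → CONFLICT
9: bank 1 row 9 — prev 6 → CONFLICT
10: bank 0 row 7 — prev None → EMPTY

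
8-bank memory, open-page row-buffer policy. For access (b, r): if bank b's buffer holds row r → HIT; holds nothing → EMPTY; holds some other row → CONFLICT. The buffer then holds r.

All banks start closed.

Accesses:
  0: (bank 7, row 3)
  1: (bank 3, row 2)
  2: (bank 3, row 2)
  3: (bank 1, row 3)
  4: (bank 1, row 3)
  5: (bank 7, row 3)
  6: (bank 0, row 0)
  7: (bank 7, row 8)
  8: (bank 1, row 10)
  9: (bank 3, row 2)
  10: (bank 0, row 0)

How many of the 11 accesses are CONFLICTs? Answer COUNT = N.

0: bank 7 row 3 — prev None → EMPTY
1: bank 3 row 2 — prev None → EMPTY
2: bank 3 row 2 — prev 2 → HIT
3: bank 1 row 3 — prev None → EMPTY
4: bank 1 row 3 — prev 3 → HIT
5: bank 7 row 3 — prev 3 → HIT
6: bank 0 row 0 — prev None → EMPTY
7: bank 7 row 8 — prev 3 → CONFLICT
8: bank 1 row 10 — prev 3 → CONFLICT
9: bank 3 row 2 — prev 2 → HIT
10: bank 0 row 0 — prev 0 → HIT

COUNT = 2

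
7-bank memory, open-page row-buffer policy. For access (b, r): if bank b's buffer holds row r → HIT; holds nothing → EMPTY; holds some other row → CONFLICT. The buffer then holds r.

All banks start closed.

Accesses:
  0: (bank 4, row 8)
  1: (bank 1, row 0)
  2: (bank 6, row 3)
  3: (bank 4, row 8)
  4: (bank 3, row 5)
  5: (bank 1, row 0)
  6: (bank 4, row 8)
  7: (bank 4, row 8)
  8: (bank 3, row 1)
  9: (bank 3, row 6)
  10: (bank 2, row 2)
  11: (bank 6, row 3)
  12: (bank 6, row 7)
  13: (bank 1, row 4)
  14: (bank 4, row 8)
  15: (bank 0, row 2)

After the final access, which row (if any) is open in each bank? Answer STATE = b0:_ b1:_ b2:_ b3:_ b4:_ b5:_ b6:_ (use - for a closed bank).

#0 (4,8) E
#1 (1,0) E
#2 (6,3) E
#3 (4,8) H  (was 8)
#4 (3,5) E
#5 (1,0) H  (was 0)
#6 (4,8) H  (was 8)
#7 (4,8) H  (was 8)
#8 (3,1) C  (was 5)
#9 (3,6) C  (was 1)
#10 (2,2) E
#11 (6,3) H  (was 3)
#12 (6,7) C  (was 3)
#13 (1,4) C  (was 0)
#14 (4,8) H  (was 8)
#15 (0,2) E

STATE = b0:2 b1:4 b2:2 b3:6 b4:8 b5:- b6:7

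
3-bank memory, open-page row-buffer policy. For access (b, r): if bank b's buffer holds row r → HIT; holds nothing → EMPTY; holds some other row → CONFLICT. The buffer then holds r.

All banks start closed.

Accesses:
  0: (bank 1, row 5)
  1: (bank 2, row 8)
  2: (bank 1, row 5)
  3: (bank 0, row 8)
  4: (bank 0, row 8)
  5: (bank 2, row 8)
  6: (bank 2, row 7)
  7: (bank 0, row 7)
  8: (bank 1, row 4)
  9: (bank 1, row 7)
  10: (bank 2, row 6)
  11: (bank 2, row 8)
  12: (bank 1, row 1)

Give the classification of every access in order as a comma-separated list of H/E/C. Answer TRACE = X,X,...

  [0] b1 r5: no row ⇒ E
  [1] b2 r8: no row ⇒ E
  [2] b1 r5: had r5 ⇒ H
  [3] b0 r8: no row ⇒ E
  [4] b0 r8: had r8 ⇒ H
  [5] b2 r8: had r8 ⇒ H
  [6] b2 r7: had r8 ⇒ C
  [7] b0 r7: had r8 ⇒ C
  [8] b1 r4: had r5 ⇒ C
  [9] b1 r7: had r4 ⇒ C
  [10] b2 r6: had r7 ⇒ C
  [11] b2 r8: had r6 ⇒ C
  [12] b1 r1: had r7 ⇒ C

TRACE = E,E,H,E,H,H,C,C,C,C,C,C,C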